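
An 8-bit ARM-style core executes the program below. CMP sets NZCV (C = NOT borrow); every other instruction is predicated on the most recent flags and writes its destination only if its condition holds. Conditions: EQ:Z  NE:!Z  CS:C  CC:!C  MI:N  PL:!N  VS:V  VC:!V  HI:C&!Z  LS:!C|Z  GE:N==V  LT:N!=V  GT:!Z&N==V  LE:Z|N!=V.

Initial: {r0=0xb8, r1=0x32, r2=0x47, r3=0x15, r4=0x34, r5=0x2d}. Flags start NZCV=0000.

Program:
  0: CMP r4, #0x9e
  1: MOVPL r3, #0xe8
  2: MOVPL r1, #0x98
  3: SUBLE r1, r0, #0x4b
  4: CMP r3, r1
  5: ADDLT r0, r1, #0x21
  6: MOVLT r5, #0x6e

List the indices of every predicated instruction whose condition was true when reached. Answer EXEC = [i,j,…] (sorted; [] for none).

EXEC = [5,6]

[0] flags=1001 → (cmp)
[1] flags=1001 PL?F → skip
[2] flags=1001 PL?F → skip
[3] flags=1001 LE?F → skip
[4] flags=1000 → (cmp)
[5] flags=1000 LT?T → r0=0x53
[6] flags=1000 LT?T → r5=0x6e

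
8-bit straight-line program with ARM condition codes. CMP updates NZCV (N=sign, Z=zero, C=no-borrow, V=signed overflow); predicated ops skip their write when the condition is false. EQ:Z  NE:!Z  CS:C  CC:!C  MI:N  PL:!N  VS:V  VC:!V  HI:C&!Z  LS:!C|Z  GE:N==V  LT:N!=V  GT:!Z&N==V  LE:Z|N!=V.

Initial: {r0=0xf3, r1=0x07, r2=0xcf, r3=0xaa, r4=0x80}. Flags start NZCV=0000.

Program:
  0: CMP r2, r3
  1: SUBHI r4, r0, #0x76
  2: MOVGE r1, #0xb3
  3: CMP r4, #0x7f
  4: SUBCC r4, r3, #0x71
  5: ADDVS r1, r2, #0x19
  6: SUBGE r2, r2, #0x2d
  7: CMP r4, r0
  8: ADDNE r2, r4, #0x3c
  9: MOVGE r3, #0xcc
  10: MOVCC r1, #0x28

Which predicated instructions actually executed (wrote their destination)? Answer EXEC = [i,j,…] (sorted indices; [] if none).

EXEC = [1,2,4,8,9,10]

0: ✓ CMP  NZCV=0010
1: ✓ SUBHI  r4←0x7d
2: ✓ MOVGE  r1←0xb3
3: ✓ CMP  NZCV=1000
4: ✓ SUBCC  r4←0x39
5: · ADDVS
6: · SUBGE
7: ✓ CMP  NZCV=0000
8: ✓ ADDNE  r2←0x75
9: ✓ MOVGE  r3←0xcc
10: ✓ MOVCC  r1←0x28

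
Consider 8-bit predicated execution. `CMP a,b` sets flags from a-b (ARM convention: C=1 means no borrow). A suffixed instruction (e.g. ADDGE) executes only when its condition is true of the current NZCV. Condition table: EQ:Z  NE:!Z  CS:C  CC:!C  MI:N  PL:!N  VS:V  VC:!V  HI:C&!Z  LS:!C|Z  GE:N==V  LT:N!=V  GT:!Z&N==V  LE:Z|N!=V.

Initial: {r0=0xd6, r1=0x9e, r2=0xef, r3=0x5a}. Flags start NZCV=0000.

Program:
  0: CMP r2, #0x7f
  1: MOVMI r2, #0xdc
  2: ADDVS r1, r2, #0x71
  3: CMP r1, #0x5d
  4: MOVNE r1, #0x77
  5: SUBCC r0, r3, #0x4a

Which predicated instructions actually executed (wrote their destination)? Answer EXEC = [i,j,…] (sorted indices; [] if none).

EXEC = [2,4]

[0] flags=0011 → (cmp)
[1] flags=0011 MI?F → skip
[2] flags=0011 VS?T → r1=0x60
[3] flags=0010 → (cmp)
[4] flags=0010 NE?T → r1=0x77
[5] flags=0010 CC?F → skip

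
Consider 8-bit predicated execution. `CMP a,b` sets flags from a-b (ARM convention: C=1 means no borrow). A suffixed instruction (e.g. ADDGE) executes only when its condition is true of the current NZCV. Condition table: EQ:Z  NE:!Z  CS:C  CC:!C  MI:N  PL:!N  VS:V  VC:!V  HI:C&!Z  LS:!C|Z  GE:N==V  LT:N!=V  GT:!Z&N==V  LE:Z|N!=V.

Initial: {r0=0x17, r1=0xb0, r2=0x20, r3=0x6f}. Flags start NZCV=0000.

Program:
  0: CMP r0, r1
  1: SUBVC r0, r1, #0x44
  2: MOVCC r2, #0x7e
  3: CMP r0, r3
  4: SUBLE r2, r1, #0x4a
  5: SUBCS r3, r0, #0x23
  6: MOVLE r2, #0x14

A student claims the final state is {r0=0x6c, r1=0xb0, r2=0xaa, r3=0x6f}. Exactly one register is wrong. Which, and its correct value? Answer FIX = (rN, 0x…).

FIX = (r2, 0x14)

0: ✓ CMP  NZCV=0000
1: ✓ SUBVC  r0←0x6c
2: ✓ MOVCC  r2←0x7e
3: ✓ CMP  NZCV=1000
4: ✓ SUBLE  r2←0x66
5: · SUBCS
6: ✓ MOVLE  r2←0x14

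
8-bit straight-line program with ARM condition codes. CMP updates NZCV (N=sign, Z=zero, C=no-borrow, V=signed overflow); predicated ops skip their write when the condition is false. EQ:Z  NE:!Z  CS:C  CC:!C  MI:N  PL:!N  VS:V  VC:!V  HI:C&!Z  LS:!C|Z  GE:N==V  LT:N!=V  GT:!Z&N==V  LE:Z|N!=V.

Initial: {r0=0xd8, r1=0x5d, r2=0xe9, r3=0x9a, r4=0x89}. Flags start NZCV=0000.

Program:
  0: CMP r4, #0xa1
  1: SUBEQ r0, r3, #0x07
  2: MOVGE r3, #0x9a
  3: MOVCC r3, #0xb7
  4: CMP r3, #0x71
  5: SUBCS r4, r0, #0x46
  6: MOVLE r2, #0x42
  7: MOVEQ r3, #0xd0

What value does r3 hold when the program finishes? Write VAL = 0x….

VAL = 0xb7

[0] flags=1000 → (cmp)
[1] flags=1000 EQ?F → skip
[2] flags=1000 GE?F → skip
[3] flags=1000 CC?T → r3=0xb7
[4] flags=0011 → (cmp)
[5] flags=0011 CS?T → r4=0x92
[6] flags=0011 LE?T → r2=0x42
[7] flags=0011 EQ?F → skip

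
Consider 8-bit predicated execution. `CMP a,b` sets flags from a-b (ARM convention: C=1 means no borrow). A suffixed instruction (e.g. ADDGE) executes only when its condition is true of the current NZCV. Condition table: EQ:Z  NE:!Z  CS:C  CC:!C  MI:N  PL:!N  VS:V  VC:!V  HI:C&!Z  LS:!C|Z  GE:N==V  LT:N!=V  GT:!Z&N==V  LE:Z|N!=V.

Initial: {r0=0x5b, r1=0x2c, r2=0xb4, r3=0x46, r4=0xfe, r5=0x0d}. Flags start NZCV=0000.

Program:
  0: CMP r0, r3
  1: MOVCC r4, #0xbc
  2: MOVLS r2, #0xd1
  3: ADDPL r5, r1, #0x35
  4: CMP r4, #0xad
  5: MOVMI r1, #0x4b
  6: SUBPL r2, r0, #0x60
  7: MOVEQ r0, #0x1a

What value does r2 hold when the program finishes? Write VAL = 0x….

[0] flags=0010 → (cmp)
[1] flags=0010 CC?F → skip
[2] flags=0010 LS?F → skip
[3] flags=0010 PL?T → r5=0x61
[4] flags=0010 → (cmp)
[5] flags=0010 MI?F → skip
[6] flags=0010 PL?T → r2=0xfb
[7] flags=0010 EQ?F → skip

VAL = 0xfb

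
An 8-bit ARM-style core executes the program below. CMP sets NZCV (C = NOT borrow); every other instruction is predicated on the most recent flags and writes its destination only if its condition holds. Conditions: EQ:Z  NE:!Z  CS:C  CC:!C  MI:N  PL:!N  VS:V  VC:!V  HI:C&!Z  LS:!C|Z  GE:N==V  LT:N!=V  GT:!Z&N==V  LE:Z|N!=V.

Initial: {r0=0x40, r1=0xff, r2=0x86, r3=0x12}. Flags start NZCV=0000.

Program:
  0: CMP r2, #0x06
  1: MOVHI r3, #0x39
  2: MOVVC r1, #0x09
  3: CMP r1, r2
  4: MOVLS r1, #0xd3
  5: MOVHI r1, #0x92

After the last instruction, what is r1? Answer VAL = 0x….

VAL = 0xd3

[0] flags=1010 → (cmp)
[1] flags=1010 HI?T → r3=0x39
[2] flags=1010 VC?T → r1=0x09
[3] flags=1001 → (cmp)
[4] flags=1001 LS?T → r1=0xd3
[5] flags=1001 HI?F → skip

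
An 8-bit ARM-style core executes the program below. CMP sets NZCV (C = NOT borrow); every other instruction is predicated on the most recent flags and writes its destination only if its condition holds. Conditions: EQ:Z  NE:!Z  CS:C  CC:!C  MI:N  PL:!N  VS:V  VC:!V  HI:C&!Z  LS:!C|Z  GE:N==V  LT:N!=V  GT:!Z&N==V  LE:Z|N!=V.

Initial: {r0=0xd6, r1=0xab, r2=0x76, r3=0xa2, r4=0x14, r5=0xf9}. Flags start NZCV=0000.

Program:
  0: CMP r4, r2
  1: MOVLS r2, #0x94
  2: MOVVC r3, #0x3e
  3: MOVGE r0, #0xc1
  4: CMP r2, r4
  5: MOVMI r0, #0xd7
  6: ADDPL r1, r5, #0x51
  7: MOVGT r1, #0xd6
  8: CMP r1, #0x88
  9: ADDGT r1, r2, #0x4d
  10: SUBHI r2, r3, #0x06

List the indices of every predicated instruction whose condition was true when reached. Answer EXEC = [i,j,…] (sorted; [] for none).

EXEC = [1,2,5,9,10]

[0] flags=1000 → (cmp)
[1] flags=1000 LS?T → r2=0x94
[2] flags=1000 VC?T → r3=0x3e
[3] flags=1000 GE?F → skip
[4] flags=1010 → (cmp)
[5] flags=1010 MI?T → r0=0xd7
[6] flags=1010 PL?F → skip
[7] flags=1010 GT?F → skip
[8] flags=0010 → (cmp)
[9] flags=0010 GT?T → r1=0xe1
[10] flags=0010 HI?T → r2=0x38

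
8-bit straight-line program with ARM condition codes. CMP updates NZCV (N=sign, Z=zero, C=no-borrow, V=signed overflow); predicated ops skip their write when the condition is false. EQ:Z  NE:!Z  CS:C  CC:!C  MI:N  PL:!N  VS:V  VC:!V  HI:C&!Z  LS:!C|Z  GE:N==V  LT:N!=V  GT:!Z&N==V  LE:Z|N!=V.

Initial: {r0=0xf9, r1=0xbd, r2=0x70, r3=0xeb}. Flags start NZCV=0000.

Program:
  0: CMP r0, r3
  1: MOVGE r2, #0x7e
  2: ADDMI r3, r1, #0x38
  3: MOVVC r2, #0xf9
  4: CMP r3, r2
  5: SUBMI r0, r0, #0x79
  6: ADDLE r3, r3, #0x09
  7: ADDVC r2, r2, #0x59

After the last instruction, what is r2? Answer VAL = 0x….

VAL = 0x52

0: ✓ CMP  NZCV=0010
1: ✓ MOVGE  r2←0x7e
2: · ADDMI
3: ✓ MOVVC  r2←0xf9
4: ✓ CMP  NZCV=1000
5: ✓ SUBMI  r0←0x80
6: ✓ ADDLE  r3←0xf4
7: ✓ ADDVC  r2←0x52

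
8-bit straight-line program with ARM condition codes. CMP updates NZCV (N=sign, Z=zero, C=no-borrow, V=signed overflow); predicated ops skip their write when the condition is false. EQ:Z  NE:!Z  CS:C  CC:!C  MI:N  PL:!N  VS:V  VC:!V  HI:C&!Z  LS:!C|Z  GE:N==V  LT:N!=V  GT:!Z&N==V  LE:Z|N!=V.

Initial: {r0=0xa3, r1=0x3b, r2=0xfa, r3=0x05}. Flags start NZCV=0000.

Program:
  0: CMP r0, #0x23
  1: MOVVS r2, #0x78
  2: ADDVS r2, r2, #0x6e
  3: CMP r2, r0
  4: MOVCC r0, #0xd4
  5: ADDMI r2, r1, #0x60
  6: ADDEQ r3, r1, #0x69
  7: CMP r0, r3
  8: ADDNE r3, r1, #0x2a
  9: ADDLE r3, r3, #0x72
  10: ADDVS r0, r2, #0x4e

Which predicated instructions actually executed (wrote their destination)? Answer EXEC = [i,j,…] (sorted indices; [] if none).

[0] flags=1010 → (cmp)
[1] flags=1010 VS?F → skip
[2] flags=1010 VS?F → skip
[3] flags=0010 → (cmp)
[4] flags=0010 CC?F → skip
[5] flags=0010 MI?F → skip
[6] flags=0010 EQ?F → skip
[7] flags=1010 → (cmp)
[8] flags=1010 NE?T → r3=0x65
[9] flags=1010 LE?T → r3=0xd7
[10] flags=1010 VS?F → skip

EXEC = [8,9]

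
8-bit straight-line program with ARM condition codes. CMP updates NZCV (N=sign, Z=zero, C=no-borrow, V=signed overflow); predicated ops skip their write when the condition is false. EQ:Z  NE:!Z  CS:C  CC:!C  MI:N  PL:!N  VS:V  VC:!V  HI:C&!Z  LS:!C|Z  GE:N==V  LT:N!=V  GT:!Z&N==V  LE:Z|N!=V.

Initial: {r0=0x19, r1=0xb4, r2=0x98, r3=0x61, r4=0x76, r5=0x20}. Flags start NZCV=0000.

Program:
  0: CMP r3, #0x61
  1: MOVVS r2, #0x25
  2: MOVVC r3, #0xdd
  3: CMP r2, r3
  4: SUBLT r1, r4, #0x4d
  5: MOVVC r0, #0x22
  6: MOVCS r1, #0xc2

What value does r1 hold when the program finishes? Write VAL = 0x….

0: ✓ CMP  NZCV=0110
1: · MOVVS
2: ✓ MOVVC  r3←0xdd
3: ✓ CMP  NZCV=1000
4: ✓ SUBLT  r1←0x29
5: ✓ MOVVC  r0←0x22
6: · MOVCS

VAL = 0x29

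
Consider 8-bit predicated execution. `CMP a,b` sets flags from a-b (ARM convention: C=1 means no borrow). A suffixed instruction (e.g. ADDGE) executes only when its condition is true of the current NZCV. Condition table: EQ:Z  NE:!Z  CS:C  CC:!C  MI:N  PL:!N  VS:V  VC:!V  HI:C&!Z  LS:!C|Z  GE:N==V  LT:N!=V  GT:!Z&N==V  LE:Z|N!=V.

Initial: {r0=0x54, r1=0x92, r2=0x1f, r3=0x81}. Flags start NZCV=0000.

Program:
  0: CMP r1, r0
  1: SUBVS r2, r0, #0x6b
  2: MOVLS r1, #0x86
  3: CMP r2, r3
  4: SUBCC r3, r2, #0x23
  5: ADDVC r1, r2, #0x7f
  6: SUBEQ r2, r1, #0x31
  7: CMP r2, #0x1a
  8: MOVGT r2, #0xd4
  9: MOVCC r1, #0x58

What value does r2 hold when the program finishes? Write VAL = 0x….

[0] flags=0011 → (cmp)
[1] flags=0011 VS?T → r2=0xe9
[2] flags=0011 LS?F → skip
[3] flags=0010 → (cmp)
[4] flags=0010 CC?F → skip
[5] flags=0010 VC?T → r1=0x68
[6] flags=0010 EQ?F → skip
[7] flags=1010 → (cmp)
[8] flags=1010 GT?F → skip
[9] flags=1010 CC?F → skip

VAL = 0xe9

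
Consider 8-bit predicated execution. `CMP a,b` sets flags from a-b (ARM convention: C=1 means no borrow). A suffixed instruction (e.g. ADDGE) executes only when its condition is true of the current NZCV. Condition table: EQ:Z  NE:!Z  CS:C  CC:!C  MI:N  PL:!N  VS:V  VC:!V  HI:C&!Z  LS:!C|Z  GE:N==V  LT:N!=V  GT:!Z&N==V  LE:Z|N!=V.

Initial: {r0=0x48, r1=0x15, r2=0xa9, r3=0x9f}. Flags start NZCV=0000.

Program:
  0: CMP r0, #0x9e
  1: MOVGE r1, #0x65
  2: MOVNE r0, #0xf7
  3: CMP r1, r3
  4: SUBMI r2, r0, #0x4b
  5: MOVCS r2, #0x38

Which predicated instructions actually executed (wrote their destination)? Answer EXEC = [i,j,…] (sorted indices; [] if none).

[0] flags=1001 → (cmp)
[1] flags=1001 GE?T → r1=0x65
[2] flags=1001 NE?T → r0=0xf7
[3] flags=1001 → (cmp)
[4] flags=1001 MI?T → r2=0xac
[5] flags=1001 CS?F → skip

EXEC = [1,2,4]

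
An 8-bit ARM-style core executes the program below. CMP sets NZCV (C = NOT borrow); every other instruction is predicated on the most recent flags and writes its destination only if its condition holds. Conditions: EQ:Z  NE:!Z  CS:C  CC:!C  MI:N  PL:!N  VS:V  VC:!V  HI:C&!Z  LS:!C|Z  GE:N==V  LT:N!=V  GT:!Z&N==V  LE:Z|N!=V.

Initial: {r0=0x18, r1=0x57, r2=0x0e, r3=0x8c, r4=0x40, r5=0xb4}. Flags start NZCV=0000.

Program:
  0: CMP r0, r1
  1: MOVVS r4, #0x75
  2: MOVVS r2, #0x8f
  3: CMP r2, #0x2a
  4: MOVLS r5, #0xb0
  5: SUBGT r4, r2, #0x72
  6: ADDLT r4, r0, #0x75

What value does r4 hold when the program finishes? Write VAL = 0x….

[0] flags=1000 → (cmp)
[1] flags=1000 VS?F → skip
[2] flags=1000 VS?F → skip
[3] flags=1000 → (cmp)
[4] flags=1000 LS?T → r5=0xb0
[5] flags=1000 GT?F → skip
[6] flags=1000 LT?T → r4=0x8d

VAL = 0x8d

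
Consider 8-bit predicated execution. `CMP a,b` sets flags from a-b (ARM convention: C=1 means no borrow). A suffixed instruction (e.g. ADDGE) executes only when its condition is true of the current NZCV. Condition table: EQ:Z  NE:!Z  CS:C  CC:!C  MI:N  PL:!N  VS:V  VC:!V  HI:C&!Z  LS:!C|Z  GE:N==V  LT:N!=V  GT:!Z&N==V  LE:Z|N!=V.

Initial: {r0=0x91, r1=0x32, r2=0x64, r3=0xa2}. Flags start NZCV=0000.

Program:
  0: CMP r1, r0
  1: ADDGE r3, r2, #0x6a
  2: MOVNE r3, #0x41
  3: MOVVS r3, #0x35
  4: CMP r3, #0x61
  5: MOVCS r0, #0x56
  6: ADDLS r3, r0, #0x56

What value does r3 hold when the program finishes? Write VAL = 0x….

0: ✓ CMP  NZCV=1001
1: ✓ ADDGE  r3←0xce
2: ✓ MOVNE  r3←0x41
3: ✓ MOVVS  r3←0x35
4: ✓ CMP  NZCV=1000
5: · MOVCS
6: ✓ ADDLS  r3←0xe7

VAL = 0xe7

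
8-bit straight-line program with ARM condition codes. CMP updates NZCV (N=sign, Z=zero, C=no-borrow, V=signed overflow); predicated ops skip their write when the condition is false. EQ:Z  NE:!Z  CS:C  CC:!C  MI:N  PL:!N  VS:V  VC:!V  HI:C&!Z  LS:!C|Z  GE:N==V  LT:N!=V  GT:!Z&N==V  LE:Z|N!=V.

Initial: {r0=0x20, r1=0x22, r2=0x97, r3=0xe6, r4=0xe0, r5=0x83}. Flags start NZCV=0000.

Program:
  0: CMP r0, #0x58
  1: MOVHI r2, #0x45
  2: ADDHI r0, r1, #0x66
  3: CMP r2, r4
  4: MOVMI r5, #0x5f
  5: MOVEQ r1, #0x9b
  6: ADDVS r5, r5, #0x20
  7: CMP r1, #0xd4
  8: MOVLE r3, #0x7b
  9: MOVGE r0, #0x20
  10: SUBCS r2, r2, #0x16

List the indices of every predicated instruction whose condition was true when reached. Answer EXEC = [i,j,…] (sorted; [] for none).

0: ✓ CMP  NZCV=1000
1: · MOVHI
2: · ADDHI
3: ✓ CMP  NZCV=1000
4: ✓ MOVMI  r5←0x5f
5: · MOVEQ
6: · ADDVS
7: ✓ CMP  NZCV=0000
8: · MOVLE
9: ✓ MOVGE  r0←0x20
10: · SUBCS

EXEC = [4,9]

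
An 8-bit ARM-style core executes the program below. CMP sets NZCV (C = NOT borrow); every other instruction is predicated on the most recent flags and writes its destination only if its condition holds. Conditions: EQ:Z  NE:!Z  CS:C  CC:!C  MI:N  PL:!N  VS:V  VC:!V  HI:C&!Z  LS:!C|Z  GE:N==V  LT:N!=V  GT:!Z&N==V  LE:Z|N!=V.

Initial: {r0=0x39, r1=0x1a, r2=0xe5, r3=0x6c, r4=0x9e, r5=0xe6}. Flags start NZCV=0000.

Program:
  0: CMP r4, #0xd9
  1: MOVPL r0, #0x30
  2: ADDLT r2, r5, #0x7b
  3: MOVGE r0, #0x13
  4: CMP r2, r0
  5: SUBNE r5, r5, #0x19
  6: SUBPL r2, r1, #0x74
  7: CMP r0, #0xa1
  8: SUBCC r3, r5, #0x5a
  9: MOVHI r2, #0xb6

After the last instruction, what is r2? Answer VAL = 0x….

VAL = 0xa6

[0] flags=1000 → (cmp)
[1] flags=1000 PL?F → skip
[2] flags=1000 LT?T → r2=0x61
[3] flags=1000 GE?F → skip
[4] flags=0010 → (cmp)
[5] flags=0010 NE?T → r5=0xcd
[6] flags=0010 PL?T → r2=0xa6
[7] flags=1001 → (cmp)
[8] flags=1001 CC?T → r3=0x73
[9] flags=1001 HI?F → skip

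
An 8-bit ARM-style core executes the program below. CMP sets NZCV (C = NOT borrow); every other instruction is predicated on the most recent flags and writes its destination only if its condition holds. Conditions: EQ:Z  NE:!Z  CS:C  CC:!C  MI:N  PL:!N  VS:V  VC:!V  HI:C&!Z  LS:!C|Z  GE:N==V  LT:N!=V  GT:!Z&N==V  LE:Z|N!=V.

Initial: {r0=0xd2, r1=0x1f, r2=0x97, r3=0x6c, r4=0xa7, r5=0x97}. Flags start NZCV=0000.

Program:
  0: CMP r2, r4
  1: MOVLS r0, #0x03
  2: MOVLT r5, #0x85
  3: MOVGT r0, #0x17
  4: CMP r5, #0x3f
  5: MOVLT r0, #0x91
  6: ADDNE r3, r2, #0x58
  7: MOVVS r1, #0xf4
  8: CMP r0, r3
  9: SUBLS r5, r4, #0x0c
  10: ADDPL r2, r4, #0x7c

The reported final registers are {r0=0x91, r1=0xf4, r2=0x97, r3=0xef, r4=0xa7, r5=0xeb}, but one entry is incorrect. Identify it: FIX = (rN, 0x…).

[0] flags=1000 → (cmp)
[1] flags=1000 LS?T → r0=0x03
[2] flags=1000 LT?T → r5=0x85
[3] flags=1000 GT?F → skip
[4] flags=0011 → (cmp)
[5] flags=0011 LT?T → r0=0x91
[6] flags=0011 NE?T → r3=0xef
[7] flags=0011 VS?T → r1=0xf4
[8] flags=1000 → (cmp)
[9] flags=1000 LS?T → r5=0x9b
[10] flags=1000 PL?F → skip

FIX = (r5, 0x9b)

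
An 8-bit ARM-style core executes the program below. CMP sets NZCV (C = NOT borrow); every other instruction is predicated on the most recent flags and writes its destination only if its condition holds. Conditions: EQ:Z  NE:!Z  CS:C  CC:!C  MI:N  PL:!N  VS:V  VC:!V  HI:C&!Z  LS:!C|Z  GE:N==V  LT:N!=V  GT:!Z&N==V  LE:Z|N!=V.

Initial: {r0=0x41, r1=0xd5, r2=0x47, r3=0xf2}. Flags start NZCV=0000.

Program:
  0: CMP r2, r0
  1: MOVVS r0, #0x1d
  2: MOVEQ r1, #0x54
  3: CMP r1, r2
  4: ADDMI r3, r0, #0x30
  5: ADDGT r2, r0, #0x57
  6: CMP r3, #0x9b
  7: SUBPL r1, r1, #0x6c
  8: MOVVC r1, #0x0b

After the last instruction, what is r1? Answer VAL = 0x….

[0] flags=0010 → (cmp)
[1] flags=0010 VS?F → skip
[2] flags=0010 EQ?F → skip
[3] flags=1010 → (cmp)
[4] flags=1010 MI?T → r3=0x71
[5] flags=1010 GT?F → skip
[6] flags=1001 → (cmp)
[7] flags=1001 PL?F → skip
[8] flags=1001 VC?F → skip

VAL = 0xd5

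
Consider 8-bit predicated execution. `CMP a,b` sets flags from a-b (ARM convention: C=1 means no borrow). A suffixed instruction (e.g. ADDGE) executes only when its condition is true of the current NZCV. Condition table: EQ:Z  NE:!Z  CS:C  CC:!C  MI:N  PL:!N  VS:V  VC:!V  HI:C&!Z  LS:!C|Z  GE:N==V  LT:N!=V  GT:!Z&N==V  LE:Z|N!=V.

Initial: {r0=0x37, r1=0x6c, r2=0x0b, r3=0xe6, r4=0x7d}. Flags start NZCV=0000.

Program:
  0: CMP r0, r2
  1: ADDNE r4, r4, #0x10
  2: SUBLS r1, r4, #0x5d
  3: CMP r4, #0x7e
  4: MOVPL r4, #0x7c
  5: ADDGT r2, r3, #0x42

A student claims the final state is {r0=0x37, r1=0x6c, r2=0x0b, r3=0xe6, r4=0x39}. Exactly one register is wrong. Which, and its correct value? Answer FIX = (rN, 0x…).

[0] flags=0010 → (cmp)
[1] flags=0010 NE?T → r4=0x8d
[2] flags=0010 LS?F → skip
[3] flags=0011 → (cmp)
[4] flags=0011 PL?T → r4=0x7c
[5] flags=0011 GT?F → skip

FIX = (r4, 0x7c)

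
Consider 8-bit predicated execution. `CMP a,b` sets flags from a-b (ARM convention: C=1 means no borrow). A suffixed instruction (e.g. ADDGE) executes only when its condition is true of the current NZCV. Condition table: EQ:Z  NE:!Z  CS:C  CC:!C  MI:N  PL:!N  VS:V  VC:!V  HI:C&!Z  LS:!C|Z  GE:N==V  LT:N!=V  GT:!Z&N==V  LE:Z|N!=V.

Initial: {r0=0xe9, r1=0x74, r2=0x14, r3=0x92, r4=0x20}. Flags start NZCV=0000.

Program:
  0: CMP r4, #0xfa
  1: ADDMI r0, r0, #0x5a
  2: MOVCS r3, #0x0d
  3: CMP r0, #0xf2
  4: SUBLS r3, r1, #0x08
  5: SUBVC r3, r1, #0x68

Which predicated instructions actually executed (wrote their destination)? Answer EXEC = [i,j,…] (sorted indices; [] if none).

EXEC = [4,5]

[0] flags=0000 → (cmp)
[1] flags=0000 MI?F → skip
[2] flags=0000 CS?F → skip
[3] flags=1000 → (cmp)
[4] flags=1000 LS?T → r3=0x6c
[5] flags=1000 VC?T → r3=0x0c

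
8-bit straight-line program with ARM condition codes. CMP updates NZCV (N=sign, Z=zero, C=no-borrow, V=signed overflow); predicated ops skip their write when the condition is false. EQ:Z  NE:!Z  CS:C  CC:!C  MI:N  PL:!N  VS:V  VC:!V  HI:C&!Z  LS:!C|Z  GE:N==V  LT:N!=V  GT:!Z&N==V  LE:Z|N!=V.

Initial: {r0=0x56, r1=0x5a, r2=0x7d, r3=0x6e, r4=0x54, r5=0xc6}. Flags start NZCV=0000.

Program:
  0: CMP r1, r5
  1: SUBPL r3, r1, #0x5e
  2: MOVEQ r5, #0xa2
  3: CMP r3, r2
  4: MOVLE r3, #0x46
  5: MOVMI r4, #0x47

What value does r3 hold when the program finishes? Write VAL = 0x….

0: ✓ CMP  NZCV=1001
1: · SUBPL
2: · MOVEQ
3: ✓ CMP  NZCV=1000
4: ✓ MOVLE  r3←0x46
5: ✓ MOVMI  r4←0x47

VAL = 0x46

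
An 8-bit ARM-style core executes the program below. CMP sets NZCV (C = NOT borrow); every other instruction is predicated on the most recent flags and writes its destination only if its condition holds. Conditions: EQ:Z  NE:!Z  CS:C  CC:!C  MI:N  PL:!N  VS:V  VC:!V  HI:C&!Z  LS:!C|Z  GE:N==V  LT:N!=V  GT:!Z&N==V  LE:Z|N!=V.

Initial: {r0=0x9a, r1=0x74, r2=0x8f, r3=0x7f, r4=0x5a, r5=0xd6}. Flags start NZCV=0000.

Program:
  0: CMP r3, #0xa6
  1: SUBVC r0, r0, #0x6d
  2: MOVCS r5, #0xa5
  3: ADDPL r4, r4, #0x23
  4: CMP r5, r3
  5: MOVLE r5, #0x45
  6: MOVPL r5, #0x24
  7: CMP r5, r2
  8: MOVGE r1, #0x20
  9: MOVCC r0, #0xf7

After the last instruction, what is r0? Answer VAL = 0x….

0: ✓ CMP  NZCV=1001
1: · SUBVC
2: · MOVCS
3: · ADDPL
4: ✓ CMP  NZCV=0011
5: ✓ MOVLE  r5←0x45
6: ✓ MOVPL  r5←0x24
7: ✓ CMP  NZCV=1001
8: ✓ MOVGE  r1←0x20
9: ✓ MOVCC  r0←0xf7

VAL = 0xf7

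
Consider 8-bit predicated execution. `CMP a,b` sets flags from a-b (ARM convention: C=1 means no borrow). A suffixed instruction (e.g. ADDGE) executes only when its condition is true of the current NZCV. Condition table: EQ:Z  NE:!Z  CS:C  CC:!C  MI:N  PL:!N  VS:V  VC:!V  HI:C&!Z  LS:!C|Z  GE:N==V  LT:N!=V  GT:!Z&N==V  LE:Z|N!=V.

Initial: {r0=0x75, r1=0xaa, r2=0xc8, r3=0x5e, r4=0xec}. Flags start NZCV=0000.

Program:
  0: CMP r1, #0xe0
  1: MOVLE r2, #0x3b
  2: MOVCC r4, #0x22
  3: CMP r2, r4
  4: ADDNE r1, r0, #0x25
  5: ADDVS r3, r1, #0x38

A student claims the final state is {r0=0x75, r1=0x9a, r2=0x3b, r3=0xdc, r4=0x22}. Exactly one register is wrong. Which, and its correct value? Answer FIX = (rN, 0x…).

[0] flags=1000 → (cmp)
[1] flags=1000 LE?T → r2=0x3b
[2] flags=1000 CC?T → r4=0x22
[3] flags=0010 → (cmp)
[4] flags=0010 NE?T → r1=0x9a
[5] flags=0010 VS?F → skip

FIX = (r3, 0x5e)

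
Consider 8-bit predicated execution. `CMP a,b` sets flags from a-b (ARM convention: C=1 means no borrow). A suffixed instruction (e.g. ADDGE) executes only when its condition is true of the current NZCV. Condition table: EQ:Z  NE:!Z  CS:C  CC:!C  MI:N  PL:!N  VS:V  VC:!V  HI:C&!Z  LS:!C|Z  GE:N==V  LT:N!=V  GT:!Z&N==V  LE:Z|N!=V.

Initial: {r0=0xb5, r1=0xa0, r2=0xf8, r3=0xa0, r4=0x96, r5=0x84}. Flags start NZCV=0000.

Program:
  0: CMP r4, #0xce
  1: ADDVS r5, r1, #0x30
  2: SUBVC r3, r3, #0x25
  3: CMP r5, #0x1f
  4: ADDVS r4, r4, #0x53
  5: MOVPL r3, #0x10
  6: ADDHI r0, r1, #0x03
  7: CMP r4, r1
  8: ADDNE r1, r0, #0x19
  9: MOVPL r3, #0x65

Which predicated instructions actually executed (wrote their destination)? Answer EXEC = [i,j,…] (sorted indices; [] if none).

[0] flags=1000 → (cmp)
[1] flags=1000 VS?F → skip
[2] flags=1000 VC?T → r3=0x7b
[3] flags=0011 → (cmp)
[4] flags=0011 VS?T → r4=0xe9
[5] flags=0011 PL?T → r3=0x10
[6] flags=0011 HI?T → r0=0xa3
[7] flags=0010 → (cmp)
[8] flags=0010 NE?T → r1=0xbc
[9] flags=0010 PL?T → r3=0x65

EXEC = [2,4,5,6,8,9]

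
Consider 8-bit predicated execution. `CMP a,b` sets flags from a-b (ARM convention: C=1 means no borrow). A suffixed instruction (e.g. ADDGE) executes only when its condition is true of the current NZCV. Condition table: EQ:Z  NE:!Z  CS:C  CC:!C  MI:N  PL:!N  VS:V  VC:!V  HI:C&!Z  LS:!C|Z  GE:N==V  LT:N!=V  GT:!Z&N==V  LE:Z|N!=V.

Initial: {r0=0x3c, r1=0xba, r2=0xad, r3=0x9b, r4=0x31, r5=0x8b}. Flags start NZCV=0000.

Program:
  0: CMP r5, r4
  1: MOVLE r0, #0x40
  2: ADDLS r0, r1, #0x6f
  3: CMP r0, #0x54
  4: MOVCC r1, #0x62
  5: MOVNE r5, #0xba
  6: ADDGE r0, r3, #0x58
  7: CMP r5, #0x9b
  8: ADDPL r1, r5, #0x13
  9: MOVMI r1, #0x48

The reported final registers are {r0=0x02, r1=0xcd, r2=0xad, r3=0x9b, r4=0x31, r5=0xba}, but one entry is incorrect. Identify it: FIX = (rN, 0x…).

FIX = (r0, 0x40)

[0] flags=0011 → (cmp)
[1] flags=0011 LE?T → r0=0x40
[2] flags=0011 LS?F → skip
[3] flags=1000 → (cmp)
[4] flags=1000 CC?T → r1=0x62
[5] flags=1000 NE?T → r5=0xba
[6] flags=1000 GE?F → skip
[7] flags=0010 → (cmp)
[8] flags=0010 PL?T → r1=0xcd
[9] flags=0010 MI?F → skip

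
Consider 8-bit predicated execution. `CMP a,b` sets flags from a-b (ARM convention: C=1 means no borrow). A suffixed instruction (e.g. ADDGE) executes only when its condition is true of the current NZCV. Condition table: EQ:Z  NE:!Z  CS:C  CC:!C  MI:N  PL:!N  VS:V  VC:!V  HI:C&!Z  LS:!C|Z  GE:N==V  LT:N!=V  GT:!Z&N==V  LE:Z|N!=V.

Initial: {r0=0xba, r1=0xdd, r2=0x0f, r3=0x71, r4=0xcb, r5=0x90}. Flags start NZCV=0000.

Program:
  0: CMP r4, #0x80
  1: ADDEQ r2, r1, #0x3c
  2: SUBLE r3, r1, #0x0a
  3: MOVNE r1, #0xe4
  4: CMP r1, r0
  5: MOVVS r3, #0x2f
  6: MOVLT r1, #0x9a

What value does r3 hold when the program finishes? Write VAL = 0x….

VAL = 0x71

0: ✓ CMP  NZCV=0010
1: · ADDEQ
2: · SUBLE
3: ✓ MOVNE  r1←0xe4
4: ✓ CMP  NZCV=0010
5: · MOVVS
6: · MOVLT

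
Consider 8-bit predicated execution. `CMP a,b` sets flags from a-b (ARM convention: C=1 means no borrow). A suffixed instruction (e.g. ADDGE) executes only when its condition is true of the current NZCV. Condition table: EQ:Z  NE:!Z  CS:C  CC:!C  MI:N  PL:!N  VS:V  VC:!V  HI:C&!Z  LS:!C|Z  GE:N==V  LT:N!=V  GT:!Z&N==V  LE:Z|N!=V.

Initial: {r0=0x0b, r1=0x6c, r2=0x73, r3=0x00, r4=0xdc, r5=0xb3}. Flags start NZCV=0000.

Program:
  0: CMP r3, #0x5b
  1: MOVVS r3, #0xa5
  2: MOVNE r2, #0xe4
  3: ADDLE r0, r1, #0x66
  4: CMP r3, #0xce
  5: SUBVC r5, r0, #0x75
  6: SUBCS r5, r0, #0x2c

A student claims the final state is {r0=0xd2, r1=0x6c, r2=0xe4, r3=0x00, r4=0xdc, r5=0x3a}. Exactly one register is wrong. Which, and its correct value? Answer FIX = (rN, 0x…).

0: ✓ CMP  NZCV=1000
1: · MOVVS
2: ✓ MOVNE  r2←0xe4
3: ✓ ADDLE  r0←0xd2
4: ✓ CMP  NZCV=0000
5: ✓ SUBVC  r5←0x5d
6: · SUBCS

FIX = (r5, 0x5d)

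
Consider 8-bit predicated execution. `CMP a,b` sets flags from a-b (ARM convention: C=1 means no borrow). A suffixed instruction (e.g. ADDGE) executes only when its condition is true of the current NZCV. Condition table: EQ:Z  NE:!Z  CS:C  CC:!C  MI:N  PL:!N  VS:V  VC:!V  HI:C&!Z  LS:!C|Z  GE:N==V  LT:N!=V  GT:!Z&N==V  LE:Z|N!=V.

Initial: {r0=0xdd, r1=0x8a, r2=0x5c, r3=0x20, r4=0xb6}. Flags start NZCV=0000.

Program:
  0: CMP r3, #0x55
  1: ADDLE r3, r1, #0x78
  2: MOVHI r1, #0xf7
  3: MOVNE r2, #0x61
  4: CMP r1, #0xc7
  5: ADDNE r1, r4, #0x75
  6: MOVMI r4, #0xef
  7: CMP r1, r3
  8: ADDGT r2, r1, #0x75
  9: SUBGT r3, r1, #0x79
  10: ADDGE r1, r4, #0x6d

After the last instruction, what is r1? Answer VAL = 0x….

VAL = 0x5c

[0] flags=1000 → (cmp)
[1] flags=1000 LE?T → r3=0x02
[2] flags=1000 HI?F → skip
[3] flags=1000 NE?T → r2=0x61
[4] flags=1000 → (cmp)
[5] flags=1000 NE?T → r1=0x2b
[6] flags=1000 MI?T → r4=0xef
[7] flags=0010 → (cmp)
[8] flags=0010 GT?T → r2=0xa0
[9] flags=0010 GT?T → r3=0xb2
[10] flags=0010 GE?T → r1=0x5c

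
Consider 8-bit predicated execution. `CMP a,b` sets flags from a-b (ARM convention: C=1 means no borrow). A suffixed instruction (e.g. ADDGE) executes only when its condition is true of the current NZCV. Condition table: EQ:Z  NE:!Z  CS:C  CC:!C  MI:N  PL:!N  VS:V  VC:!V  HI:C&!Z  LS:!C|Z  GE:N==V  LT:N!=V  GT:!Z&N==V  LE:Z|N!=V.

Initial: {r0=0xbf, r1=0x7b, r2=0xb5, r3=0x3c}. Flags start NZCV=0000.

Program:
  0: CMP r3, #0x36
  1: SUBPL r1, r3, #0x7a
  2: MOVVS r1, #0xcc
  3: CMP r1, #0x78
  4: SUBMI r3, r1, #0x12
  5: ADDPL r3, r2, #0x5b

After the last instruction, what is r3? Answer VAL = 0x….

0: ✓ CMP  NZCV=0010
1: ✓ SUBPL  r1←0xc2
2: · MOVVS
3: ✓ CMP  NZCV=0011
4: · SUBMI
5: ✓ ADDPL  r3←0x10

VAL = 0x10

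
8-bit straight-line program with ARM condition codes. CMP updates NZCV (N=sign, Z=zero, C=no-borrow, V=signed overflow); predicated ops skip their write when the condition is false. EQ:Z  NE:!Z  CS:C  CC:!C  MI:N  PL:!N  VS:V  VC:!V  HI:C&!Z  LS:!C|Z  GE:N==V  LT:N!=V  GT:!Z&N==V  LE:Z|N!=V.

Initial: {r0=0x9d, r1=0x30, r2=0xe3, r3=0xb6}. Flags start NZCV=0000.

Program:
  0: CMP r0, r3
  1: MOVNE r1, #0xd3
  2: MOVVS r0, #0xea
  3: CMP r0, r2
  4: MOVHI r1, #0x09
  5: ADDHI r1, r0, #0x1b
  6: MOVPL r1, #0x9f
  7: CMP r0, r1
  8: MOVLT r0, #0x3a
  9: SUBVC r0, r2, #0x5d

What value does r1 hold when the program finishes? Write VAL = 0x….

0: ✓ CMP  NZCV=1000
1: ✓ MOVNE  r1←0xd3
2: · MOVVS
3: ✓ CMP  NZCV=1000
4: · MOVHI
5: · ADDHI
6: · MOVPL
7: ✓ CMP  NZCV=1000
8: ✓ MOVLT  r0←0x3a
9: ✓ SUBVC  r0←0x86

VAL = 0xd3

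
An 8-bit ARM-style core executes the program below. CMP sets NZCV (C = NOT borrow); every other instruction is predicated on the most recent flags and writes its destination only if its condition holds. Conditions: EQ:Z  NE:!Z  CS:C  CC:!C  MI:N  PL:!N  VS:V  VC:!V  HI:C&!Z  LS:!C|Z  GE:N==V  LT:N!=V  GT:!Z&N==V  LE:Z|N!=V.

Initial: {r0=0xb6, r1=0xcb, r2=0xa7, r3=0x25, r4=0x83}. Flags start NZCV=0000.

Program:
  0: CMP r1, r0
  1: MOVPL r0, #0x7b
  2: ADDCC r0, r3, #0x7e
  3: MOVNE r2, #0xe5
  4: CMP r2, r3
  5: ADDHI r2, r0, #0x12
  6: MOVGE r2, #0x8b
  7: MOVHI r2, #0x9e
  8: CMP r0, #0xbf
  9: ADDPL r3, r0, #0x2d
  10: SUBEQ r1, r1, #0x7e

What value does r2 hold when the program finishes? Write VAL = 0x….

VAL = 0x9e

0: ✓ CMP  NZCV=0010
1: ✓ MOVPL  r0←0x7b
2: · ADDCC
3: ✓ MOVNE  r2←0xe5
4: ✓ CMP  NZCV=1010
5: ✓ ADDHI  r2←0x8d
6: · MOVGE
7: ✓ MOVHI  r2←0x9e
8: ✓ CMP  NZCV=1001
9: · ADDPL
10: · SUBEQ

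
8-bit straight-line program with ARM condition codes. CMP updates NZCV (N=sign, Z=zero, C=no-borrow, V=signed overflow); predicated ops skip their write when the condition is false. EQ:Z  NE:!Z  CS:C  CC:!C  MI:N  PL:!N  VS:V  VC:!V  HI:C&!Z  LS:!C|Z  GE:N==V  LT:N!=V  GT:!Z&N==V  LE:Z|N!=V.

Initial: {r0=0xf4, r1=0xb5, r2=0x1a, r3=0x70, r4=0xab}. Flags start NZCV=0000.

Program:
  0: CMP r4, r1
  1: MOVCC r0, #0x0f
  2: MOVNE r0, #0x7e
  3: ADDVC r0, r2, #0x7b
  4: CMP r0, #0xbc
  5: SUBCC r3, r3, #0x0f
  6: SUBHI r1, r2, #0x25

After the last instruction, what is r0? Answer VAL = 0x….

VAL = 0x95

[0] flags=1000 → (cmp)
[1] flags=1000 CC?T → r0=0x0f
[2] flags=1000 NE?T → r0=0x7e
[3] flags=1000 VC?T → r0=0x95
[4] flags=1000 → (cmp)
[5] flags=1000 CC?T → r3=0x61
[6] flags=1000 HI?F → skip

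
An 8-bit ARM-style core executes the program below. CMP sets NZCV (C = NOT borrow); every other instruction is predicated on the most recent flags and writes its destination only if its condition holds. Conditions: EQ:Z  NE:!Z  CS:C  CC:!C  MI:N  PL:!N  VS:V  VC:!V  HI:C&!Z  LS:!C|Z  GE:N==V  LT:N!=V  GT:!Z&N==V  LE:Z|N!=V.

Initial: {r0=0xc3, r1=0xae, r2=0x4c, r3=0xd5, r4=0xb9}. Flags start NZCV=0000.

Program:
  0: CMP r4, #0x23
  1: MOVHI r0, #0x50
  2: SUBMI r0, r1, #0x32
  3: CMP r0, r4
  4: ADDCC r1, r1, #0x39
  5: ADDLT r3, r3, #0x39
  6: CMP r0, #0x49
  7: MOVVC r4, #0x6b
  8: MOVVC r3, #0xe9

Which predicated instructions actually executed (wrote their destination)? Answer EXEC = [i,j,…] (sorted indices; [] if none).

0: ✓ CMP  NZCV=1010
1: ✓ MOVHI  r0←0x50
2: ✓ SUBMI  r0←0x7c
3: ✓ CMP  NZCV=1001
4: ✓ ADDCC  r1←0xe7
5: · ADDLT
6: ✓ CMP  NZCV=0010
7: ✓ MOVVC  r4←0x6b
8: ✓ MOVVC  r3←0xe9

EXEC = [1,2,4,7,8]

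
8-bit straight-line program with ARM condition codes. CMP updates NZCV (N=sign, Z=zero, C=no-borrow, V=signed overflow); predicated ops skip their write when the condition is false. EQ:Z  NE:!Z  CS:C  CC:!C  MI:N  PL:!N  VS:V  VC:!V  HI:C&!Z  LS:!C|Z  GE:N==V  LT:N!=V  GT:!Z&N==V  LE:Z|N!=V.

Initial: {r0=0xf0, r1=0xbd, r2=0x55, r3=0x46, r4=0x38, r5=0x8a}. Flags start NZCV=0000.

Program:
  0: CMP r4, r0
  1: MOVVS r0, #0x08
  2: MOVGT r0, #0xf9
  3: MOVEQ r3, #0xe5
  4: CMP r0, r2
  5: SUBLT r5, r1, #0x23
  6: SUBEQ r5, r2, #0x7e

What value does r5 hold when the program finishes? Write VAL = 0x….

[0] flags=0000 → (cmp)
[1] flags=0000 VS?F → skip
[2] flags=0000 GT?T → r0=0xf9
[3] flags=0000 EQ?F → skip
[4] flags=1010 → (cmp)
[5] flags=1010 LT?T → r5=0x9a
[6] flags=1010 EQ?F → skip

VAL = 0x9a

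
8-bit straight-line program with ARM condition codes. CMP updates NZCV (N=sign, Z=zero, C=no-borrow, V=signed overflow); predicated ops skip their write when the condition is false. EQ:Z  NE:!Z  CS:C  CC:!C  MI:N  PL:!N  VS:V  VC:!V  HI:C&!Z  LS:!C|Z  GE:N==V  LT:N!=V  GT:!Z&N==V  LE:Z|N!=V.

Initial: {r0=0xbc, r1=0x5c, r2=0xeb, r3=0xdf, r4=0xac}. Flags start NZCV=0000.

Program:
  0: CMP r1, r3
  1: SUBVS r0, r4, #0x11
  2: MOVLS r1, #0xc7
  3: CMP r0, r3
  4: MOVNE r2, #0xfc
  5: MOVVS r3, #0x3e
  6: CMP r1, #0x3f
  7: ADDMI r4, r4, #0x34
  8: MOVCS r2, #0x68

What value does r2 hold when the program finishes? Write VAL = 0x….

[0] flags=0000 → (cmp)
[1] flags=0000 VS?F → skip
[2] flags=0000 LS?T → r1=0xc7
[3] flags=1000 → (cmp)
[4] flags=1000 NE?T → r2=0xfc
[5] flags=1000 VS?F → skip
[6] flags=1010 → (cmp)
[7] flags=1010 MI?T → r4=0xe0
[8] flags=1010 CS?T → r2=0x68

VAL = 0x68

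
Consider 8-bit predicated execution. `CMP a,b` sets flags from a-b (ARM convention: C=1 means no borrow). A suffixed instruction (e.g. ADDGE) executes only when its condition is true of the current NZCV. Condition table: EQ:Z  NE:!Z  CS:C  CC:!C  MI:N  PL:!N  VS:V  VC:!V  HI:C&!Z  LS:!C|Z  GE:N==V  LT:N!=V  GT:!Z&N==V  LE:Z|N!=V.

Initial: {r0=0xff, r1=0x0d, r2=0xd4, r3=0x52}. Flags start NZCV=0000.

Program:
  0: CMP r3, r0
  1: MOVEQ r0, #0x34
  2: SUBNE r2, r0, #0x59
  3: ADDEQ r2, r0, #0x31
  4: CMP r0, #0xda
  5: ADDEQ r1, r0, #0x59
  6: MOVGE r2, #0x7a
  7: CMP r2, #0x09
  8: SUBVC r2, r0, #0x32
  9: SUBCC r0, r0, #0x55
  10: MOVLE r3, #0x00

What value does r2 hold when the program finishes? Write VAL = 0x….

[0] flags=0000 → (cmp)
[1] flags=0000 EQ?F → skip
[2] flags=0000 NE?T → r2=0xa6
[3] flags=0000 EQ?F → skip
[4] flags=0010 → (cmp)
[5] flags=0010 EQ?F → skip
[6] flags=0010 GE?T → r2=0x7a
[7] flags=0010 → (cmp)
[8] flags=0010 VC?T → r2=0xcd
[9] flags=0010 CC?F → skip
[10] flags=0010 LE?F → skip

VAL = 0xcd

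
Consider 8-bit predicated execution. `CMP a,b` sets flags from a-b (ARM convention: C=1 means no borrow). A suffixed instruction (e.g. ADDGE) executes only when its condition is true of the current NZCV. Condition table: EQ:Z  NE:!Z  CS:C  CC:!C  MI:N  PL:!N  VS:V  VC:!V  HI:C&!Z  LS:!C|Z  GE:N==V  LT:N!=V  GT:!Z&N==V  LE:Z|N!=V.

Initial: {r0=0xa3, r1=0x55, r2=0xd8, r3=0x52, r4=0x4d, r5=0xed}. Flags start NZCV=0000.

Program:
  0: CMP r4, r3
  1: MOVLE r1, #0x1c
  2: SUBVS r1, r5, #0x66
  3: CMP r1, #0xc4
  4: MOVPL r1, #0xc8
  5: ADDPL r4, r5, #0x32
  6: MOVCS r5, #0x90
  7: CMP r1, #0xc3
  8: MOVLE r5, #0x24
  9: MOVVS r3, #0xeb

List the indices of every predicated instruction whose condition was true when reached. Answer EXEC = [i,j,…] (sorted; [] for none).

EXEC = [1,4,5]

0: ✓ CMP  NZCV=1000
1: ✓ MOVLE  r1←0x1c
2: · SUBVS
3: ✓ CMP  NZCV=0000
4: ✓ MOVPL  r1←0xc8
5: ✓ ADDPL  r4←0x1f
6: · MOVCS
7: ✓ CMP  NZCV=0010
8: · MOVLE
9: · MOVVS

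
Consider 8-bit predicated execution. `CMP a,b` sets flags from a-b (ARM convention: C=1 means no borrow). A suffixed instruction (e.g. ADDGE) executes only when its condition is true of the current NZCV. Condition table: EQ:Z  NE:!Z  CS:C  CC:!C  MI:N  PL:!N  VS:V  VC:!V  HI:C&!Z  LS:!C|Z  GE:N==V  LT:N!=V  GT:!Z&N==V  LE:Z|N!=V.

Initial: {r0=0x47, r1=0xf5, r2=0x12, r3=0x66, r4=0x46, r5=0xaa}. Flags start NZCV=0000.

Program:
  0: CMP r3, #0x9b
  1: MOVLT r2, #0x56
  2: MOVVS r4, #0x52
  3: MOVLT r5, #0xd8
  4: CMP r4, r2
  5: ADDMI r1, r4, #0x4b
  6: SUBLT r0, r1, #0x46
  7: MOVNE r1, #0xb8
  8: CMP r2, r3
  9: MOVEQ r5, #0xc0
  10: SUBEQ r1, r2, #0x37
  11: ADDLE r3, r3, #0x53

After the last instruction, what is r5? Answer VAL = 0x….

0: ✓ CMP  NZCV=1001
1: · MOVLT
2: ✓ MOVVS  r4←0x52
3: · MOVLT
4: ✓ CMP  NZCV=0010
5: · ADDMI
6: · SUBLT
7: ✓ MOVNE  r1←0xb8
8: ✓ CMP  NZCV=1000
9: · MOVEQ
10: · SUBEQ
11: ✓ ADDLE  r3←0xb9

VAL = 0xaa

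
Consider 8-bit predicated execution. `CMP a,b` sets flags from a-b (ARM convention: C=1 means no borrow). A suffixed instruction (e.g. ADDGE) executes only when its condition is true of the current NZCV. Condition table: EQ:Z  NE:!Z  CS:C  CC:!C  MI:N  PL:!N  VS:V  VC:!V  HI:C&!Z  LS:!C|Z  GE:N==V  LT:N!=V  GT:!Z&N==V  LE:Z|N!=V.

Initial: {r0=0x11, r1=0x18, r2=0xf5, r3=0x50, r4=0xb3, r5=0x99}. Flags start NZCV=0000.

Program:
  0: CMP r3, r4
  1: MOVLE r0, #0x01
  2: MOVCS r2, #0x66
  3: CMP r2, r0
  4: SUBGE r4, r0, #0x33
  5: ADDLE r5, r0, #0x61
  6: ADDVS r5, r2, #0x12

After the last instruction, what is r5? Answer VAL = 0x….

VAL = 0x72

[0] flags=1001 → (cmp)
[1] flags=1001 LE?F → skip
[2] flags=1001 CS?F → skip
[3] flags=1010 → (cmp)
[4] flags=1010 GE?F → skip
[5] flags=1010 LE?T → r5=0x72
[6] flags=1010 VS?F → skip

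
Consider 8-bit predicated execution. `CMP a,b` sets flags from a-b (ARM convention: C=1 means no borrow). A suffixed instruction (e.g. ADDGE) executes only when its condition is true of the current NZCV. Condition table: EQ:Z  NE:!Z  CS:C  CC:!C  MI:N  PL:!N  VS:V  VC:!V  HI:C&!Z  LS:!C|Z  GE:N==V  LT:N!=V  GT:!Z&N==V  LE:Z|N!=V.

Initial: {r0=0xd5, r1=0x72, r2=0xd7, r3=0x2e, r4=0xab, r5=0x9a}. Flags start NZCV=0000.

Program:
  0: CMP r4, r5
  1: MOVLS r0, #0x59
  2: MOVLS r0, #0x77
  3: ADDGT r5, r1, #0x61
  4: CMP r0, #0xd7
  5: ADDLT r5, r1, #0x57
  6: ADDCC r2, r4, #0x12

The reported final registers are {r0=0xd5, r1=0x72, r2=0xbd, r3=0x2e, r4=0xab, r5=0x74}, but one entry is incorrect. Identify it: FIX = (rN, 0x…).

FIX = (r5, 0xc9)

0: ✓ CMP  NZCV=0010
1: · MOVLS
2: · MOVLS
3: ✓ ADDGT  r5←0xd3
4: ✓ CMP  NZCV=1000
5: ✓ ADDLT  r5←0xc9
6: ✓ ADDCC  r2←0xbd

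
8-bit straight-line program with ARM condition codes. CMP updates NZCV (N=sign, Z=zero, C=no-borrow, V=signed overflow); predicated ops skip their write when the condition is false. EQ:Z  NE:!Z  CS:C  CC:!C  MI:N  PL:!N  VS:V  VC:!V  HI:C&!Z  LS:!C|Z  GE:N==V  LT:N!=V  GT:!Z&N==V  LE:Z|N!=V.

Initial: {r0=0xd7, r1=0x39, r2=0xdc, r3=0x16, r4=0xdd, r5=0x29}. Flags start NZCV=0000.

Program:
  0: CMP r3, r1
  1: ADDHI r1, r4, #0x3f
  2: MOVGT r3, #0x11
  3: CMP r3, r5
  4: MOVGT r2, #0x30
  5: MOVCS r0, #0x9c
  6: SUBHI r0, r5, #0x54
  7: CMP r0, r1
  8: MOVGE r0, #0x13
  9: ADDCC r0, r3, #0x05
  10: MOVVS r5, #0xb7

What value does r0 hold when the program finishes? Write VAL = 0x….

0: ✓ CMP  NZCV=1000
1: · ADDHI
2: · MOVGT
3: ✓ CMP  NZCV=1000
4: · MOVGT
5: · MOVCS
6: · SUBHI
7: ✓ CMP  NZCV=1010
8: · MOVGE
9: · ADDCC
10: · MOVVS

VAL = 0xd7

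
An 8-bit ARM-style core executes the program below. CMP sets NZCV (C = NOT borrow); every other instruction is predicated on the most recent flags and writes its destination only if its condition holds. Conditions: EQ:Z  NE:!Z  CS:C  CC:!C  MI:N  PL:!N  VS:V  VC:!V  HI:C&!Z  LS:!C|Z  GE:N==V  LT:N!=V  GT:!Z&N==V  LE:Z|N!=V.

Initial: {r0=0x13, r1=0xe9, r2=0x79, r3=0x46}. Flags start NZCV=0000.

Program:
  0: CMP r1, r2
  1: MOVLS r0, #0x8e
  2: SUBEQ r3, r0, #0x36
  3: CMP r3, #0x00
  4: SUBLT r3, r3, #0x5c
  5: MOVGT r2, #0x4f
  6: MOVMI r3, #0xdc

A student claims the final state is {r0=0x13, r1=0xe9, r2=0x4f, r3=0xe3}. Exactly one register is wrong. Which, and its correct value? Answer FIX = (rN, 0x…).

FIX = (r3, 0x46)

0: ✓ CMP  NZCV=0011
1: · MOVLS
2: · SUBEQ
3: ✓ CMP  NZCV=0010
4: · SUBLT
5: ✓ MOVGT  r2←0x4f
6: · MOVMI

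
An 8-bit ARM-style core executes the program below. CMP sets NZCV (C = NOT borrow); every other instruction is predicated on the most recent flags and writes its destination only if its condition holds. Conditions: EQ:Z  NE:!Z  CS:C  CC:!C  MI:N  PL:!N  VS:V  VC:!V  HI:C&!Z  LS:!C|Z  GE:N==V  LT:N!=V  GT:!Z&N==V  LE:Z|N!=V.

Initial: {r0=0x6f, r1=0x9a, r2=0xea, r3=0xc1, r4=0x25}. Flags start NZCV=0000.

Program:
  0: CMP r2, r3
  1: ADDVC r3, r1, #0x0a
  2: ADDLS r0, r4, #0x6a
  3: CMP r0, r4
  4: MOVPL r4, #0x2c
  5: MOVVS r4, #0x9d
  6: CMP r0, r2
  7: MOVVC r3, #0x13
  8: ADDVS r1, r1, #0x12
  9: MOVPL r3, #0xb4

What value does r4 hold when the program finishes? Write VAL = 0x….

VAL = 0x2c

0: ✓ CMP  NZCV=0010
1: ✓ ADDVC  r3←0xa4
2: · ADDLS
3: ✓ CMP  NZCV=0010
4: ✓ MOVPL  r4←0x2c
5: · MOVVS
6: ✓ CMP  NZCV=1001
7: · MOVVC
8: ✓ ADDVS  r1←0xac
9: · MOVPL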